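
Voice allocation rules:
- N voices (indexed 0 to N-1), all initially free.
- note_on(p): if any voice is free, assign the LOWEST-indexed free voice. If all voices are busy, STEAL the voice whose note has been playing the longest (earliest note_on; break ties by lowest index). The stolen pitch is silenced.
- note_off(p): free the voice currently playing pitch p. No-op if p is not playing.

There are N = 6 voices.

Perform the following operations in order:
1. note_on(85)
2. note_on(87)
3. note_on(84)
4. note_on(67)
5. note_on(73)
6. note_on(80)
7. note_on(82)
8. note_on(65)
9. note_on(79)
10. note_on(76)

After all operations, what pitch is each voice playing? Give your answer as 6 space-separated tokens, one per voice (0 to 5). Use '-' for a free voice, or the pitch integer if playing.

Op 1: note_on(85): voice 0 is free -> assigned | voices=[85 - - - - -]
Op 2: note_on(87): voice 1 is free -> assigned | voices=[85 87 - - - -]
Op 3: note_on(84): voice 2 is free -> assigned | voices=[85 87 84 - - -]
Op 4: note_on(67): voice 3 is free -> assigned | voices=[85 87 84 67 - -]
Op 5: note_on(73): voice 4 is free -> assigned | voices=[85 87 84 67 73 -]
Op 6: note_on(80): voice 5 is free -> assigned | voices=[85 87 84 67 73 80]
Op 7: note_on(82): all voices busy, STEAL voice 0 (pitch 85, oldest) -> assign | voices=[82 87 84 67 73 80]
Op 8: note_on(65): all voices busy, STEAL voice 1 (pitch 87, oldest) -> assign | voices=[82 65 84 67 73 80]
Op 9: note_on(79): all voices busy, STEAL voice 2 (pitch 84, oldest) -> assign | voices=[82 65 79 67 73 80]
Op 10: note_on(76): all voices busy, STEAL voice 3 (pitch 67, oldest) -> assign | voices=[82 65 79 76 73 80]

Answer: 82 65 79 76 73 80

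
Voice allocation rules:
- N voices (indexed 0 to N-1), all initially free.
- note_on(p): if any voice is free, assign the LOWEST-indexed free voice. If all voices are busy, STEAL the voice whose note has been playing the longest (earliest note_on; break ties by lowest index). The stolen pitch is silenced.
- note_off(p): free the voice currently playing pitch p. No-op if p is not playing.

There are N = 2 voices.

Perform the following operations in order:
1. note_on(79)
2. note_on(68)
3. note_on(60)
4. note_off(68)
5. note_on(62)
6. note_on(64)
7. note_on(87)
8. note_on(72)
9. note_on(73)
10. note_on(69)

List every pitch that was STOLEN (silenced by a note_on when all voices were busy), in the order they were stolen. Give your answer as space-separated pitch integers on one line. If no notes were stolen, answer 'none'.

Answer: 79 60 62 64 87 72

Derivation:
Op 1: note_on(79): voice 0 is free -> assigned | voices=[79 -]
Op 2: note_on(68): voice 1 is free -> assigned | voices=[79 68]
Op 3: note_on(60): all voices busy, STEAL voice 0 (pitch 79, oldest) -> assign | voices=[60 68]
Op 4: note_off(68): free voice 1 | voices=[60 -]
Op 5: note_on(62): voice 1 is free -> assigned | voices=[60 62]
Op 6: note_on(64): all voices busy, STEAL voice 0 (pitch 60, oldest) -> assign | voices=[64 62]
Op 7: note_on(87): all voices busy, STEAL voice 1 (pitch 62, oldest) -> assign | voices=[64 87]
Op 8: note_on(72): all voices busy, STEAL voice 0 (pitch 64, oldest) -> assign | voices=[72 87]
Op 9: note_on(73): all voices busy, STEAL voice 1 (pitch 87, oldest) -> assign | voices=[72 73]
Op 10: note_on(69): all voices busy, STEAL voice 0 (pitch 72, oldest) -> assign | voices=[69 73]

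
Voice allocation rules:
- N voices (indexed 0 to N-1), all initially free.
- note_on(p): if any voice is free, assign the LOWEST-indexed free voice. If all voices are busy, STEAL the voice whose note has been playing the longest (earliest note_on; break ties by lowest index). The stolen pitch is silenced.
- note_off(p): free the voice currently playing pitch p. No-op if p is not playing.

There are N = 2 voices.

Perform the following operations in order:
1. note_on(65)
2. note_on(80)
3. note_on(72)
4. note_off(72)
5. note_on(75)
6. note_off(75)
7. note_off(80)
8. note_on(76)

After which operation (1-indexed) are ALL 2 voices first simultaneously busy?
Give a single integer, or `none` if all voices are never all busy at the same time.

Op 1: note_on(65): voice 0 is free -> assigned | voices=[65 -]
Op 2: note_on(80): voice 1 is free -> assigned | voices=[65 80]
Op 3: note_on(72): all voices busy, STEAL voice 0 (pitch 65, oldest) -> assign | voices=[72 80]
Op 4: note_off(72): free voice 0 | voices=[- 80]
Op 5: note_on(75): voice 0 is free -> assigned | voices=[75 80]
Op 6: note_off(75): free voice 0 | voices=[- 80]
Op 7: note_off(80): free voice 1 | voices=[- -]
Op 8: note_on(76): voice 0 is free -> assigned | voices=[76 -]

Answer: 2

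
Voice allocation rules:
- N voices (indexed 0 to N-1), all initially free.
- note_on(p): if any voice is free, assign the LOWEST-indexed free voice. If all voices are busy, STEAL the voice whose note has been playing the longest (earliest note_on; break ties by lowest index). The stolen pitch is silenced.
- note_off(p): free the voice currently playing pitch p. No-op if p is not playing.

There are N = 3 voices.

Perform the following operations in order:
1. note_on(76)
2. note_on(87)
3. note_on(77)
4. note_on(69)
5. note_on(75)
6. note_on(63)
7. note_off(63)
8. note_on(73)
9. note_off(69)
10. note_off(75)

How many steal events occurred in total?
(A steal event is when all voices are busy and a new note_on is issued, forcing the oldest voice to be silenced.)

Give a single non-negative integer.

Answer: 3

Derivation:
Op 1: note_on(76): voice 0 is free -> assigned | voices=[76 - -]
Op 2: note_on(87): voice 1 is free -> assigned | voices=[76 87 -]
Op 3: note_on(77): voice 2 is free -> assigned | voices=[76 87 77]
Op 4: note_on(69): all voices busy, STEAL voice 0 (pitch 76, oldest) -> assign | voices=[69 87 77]
Op 5: note_on(75): all voices busy, STEAL voice 1 (pitch 87, oldest) -> assign | voices=[69 75 77]
Op 6: note_on(63): all voices busy, STEAL voice 2 (pitch 77, oldest) -> assign | voices=[69 75 63]
Op 7: note_off(63): free voice 2 | voices=[69 75 -]
Op 8: note_on(73): voice 2 is free -> assigned | voices=[69 75 73]
Op 9: note_off(69): free voice 0 | voices=[- 75 73]
Op 10: note_off(75): free voice 1 | voices=[- - 73]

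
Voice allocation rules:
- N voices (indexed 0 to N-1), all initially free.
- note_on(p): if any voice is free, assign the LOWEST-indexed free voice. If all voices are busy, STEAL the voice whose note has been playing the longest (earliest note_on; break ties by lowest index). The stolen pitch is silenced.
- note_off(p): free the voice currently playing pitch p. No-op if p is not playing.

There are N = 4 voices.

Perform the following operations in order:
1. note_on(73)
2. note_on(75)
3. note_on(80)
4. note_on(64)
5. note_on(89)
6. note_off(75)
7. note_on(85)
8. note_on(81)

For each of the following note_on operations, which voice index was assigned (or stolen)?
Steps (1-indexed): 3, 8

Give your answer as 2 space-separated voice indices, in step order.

Answer: 2 2

Derivation:
Op 1: note_on(73): voice 0 is free -> assigned | voices=[73 - - -]
Op 2: note_on(75): voice 1 is free -> assigned | voices=[73 75 - -]
Op 3: note_on(80): voice 2 is free -> assigned | voices=[73 75 80 -]
Op 4: note_on(64): voice 3 is free -> assigned | voices=[73 75 80 64]
Op 5: note_on(89): all voices busy, STEAL voice 0 (pitch 73, oldest) -> assign | voices=[89 75 80 64]
Op 6: note_off(75): free voice 1 | voices=[89 - 80 64]
Op 7: note_on(85): voice 1 is free -> assigned | voices=[89 85 80 64]
Op 8: note_on(81): all voices busy, STEAL voice 2 (pitch 80, oldest) -> assign | voices=[89 85 81 64]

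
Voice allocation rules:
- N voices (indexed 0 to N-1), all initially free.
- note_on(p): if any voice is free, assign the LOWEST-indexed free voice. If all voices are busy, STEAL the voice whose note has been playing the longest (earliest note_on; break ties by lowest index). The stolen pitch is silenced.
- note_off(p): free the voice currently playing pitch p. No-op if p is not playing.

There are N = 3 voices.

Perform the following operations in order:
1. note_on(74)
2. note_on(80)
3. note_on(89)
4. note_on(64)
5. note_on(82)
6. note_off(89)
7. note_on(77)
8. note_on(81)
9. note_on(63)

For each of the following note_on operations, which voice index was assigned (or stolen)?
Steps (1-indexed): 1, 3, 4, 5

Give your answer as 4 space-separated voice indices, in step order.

Answer: 0 2 0 1

Derivation:
Op 1: note_on(74): voice 0 is free -> assigned | voices=[74 - -]
Op 2: note_on(80): voice 1 is free -> assigned | voices=[74 80 -]
Op 3: note_on(89): voice 2 is free -> assigned | voices=[74 80 89]
Op 4: note_on(64): all voices busy, STEAL voice 0 (pitch 74, oldest) -> assign | voices=[64 80 89]
Op 5: note_on(82): all voices busy, STEAL voice 1 (pitch 80, oldest) -> assign | voices=[64 82 89]
Op 6: note_off(89): free voice 2 | voices=[64 82 -]
Op 7: note_on(77): voice 2 is free -> assigned | voices=[64 82 77]
Op 8: note_on(81): all voices busy, STEAL voice 0 (pitch 64, oldest) -> assign | voices=[81 82 77]
Op 9: note_on(63): all voices busy, STEAL voice 1 (pitch 82, oldest) -> assign | voices=[81 63 77]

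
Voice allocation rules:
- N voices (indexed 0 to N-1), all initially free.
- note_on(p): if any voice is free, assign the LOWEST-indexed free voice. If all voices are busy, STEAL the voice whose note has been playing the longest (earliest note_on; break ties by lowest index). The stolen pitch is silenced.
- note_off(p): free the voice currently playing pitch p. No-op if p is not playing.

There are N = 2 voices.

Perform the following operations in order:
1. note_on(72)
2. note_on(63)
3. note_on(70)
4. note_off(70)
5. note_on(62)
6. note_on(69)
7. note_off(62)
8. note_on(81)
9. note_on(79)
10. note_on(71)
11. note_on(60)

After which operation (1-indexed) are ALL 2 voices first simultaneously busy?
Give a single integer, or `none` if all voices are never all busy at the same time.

Op 1: note_on(72): voice 0 is free -> assigned | voices=[72 -]
Op 2: note_on(63): voice 1 is free -> assigned | voices=[72 63]
Op 3: note_on(70): all voices busy, STEAL voice 0 (pitch 72, oldest) -> assign | voices=[70 63]
Op 4: note_off(70): free voice 0 | voices=[- 63]
Op 5: note_on(62): voice 0 is free -> assigned | voices=[62 63]
Op 6: note_on(69): all voices busy, STEAL voice 1 (pitch 63, oldest) -> assign | voices=[62 69]
Op 7: note_off(62): free voice 0 | voices=[- 69]
Op 8: note_on(81): voice 0 is free -> assigned | voices=[81 69]
Op 9: note_on(79): all voices busy, STEAL voice 1 (pitch 69, oldest) -> assign | voices=[81 79]
Op 10: note_on(71): all voices busy, STEAL voice 0 (pitch 81, oldest) -> assign | voices=[71 79]
Op 11: note_on(60): all voices busy, STEAL voice 1 (pitch 79, oldest) -> assign | voices=[71 60]

Answer: 2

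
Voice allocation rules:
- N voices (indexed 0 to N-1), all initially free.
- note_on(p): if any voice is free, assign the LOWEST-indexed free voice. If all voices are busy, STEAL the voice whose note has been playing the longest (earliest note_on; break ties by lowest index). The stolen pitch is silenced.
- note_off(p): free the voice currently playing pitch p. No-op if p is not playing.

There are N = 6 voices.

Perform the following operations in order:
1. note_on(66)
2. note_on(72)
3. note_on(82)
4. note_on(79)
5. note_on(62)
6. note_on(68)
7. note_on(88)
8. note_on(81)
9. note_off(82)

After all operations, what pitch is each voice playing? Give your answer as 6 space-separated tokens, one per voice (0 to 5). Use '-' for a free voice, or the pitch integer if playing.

Op 1: note_on(66): voice 0 is free -> assigned | voices=[66 - - - - -]
Op 2: note_on(72): voice 1 is free -> assigned | voices=[66 72 - - - -]
Op 3: note_on(82): voice 2 is free -> assigned | voices=[66 72 82 - - -]
Op 4: note_on(79): voice 3 is free -> assigned | voices=[66 72 82 79 - -]
Op 5: note_on(62): voice 4 is free -> assigned | voices=[66 72 82 79 62 -]
Op 6: note_on(68): voice 5 is free -> assigned | voices=[66 72 82 79 62 68]
Op 7: note_on(88): all voices busy, STEAL voice 0 (pitch 66, oldest) -> assign | voices=[88 72 82 79 62 68]
Op 8: note_on(81): all voices busy, STEAL voice 1 (pitch 72, oldest) -> assign | voices=[88 81 82 79 62 68]
Op 9: note_off(82): free voice 2 | voices=[88 81 - 79 62 68]

Answer: 88 81 - 79 62 68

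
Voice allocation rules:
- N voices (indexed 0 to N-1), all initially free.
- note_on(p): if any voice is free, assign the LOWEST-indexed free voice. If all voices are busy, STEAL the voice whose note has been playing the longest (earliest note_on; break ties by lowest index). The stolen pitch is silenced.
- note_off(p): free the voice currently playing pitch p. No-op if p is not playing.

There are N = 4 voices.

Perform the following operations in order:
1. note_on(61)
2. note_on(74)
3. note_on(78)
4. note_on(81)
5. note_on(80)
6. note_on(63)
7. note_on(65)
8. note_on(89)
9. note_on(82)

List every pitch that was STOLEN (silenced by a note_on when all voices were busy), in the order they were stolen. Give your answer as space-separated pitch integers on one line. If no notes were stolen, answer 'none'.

Op 1: note_on(61): voice 0 is free -> assigned | voices=[61 - - -]
Op 2: note_on(74): voice 1 is free -> assigned | voices=[61 74 - -]
Op 3: note_on(78): voice 2 is free -> assigned | voices=[61 74 78 -]
Op 4: note_on(81): voice 3 is free -> assigned | voices=[61 74 78 81]
Op 5: note_on(80): all voices busy, STEAL voice 0 (pitch 61, oldest) -> assign | voices=[80 74 78 81]
Op 6: note_on(63): all voices busy, STEAL voice 1 (pitch 74, oldest) -> assign | voices=[80 63 78 81]
Op 7: note_on(65): all voices busy, STEAL voice 2 (pitch 78, oldest) -> assign | voices=[80 63 65 81]
Op 8: note_on(89): all voices busy, STEAL voice 3 (pitch 81, oldest) -> assign | voices=[80 63 65 89]
Op 9: note_on(82): all voices busy, STEAL voice 0 (pitch 80, oldest) -> assign | voices=[82 63 65 89]

Answer: 61 74 78 81 80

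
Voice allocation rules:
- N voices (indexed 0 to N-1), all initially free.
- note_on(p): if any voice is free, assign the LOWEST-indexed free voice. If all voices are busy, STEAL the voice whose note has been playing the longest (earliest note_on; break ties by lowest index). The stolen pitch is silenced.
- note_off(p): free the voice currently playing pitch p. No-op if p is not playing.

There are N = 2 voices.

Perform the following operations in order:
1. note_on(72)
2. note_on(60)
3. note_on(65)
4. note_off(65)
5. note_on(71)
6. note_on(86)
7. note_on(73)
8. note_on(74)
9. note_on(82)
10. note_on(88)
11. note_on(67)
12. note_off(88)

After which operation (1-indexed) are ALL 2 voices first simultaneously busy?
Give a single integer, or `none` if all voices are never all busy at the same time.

Op 1: note_on(72): voice 0 is free -> assigned | voices=[72 -]
Op 2: note_on(60): voice 1 is free -> assigned | voices=[72 60]
Op 3: note_on(65): all voices busy, STEAL voice 0 (pitch 72, oldest) -> assign | voices=[65 60]
Op 4: note_off(65): free voice 0 | voices=[- 60]
Op 5: note_on(71): voice 0 is free -> assigned | voices=[71 60]
Op 6: note_on(86): all voices busy, STEAL voice 1 (pitch 60, oldest) -> assign | voices=[71 86]
Op 7: note_on(73): all voices busy, STEAL voice 0 (pitch 71, oldest) -> assign | voices=[73 86]
Op 8: note_on(74): all voices busy, STEAL voice 1 (pitch 86, oldest) -> assign | voices=[73 74]
Op 9: note_on(82): all voices busy, STEAL voice 0 (pitch 73, oldest) -> assign | voices=[82 74]
Op 10: note_on(88): all voices busy, STEAL voice 1 (pitch 74, oldest) -> assign | voices=[82 88]
Op 11: note_on(67): all voices busy, STEAL voice 0 (pitch 82, oldest) -> assign | voices=[67 88]
Op 12: note_off(88): free voice 1 | voices=[67 -]

Answer: 2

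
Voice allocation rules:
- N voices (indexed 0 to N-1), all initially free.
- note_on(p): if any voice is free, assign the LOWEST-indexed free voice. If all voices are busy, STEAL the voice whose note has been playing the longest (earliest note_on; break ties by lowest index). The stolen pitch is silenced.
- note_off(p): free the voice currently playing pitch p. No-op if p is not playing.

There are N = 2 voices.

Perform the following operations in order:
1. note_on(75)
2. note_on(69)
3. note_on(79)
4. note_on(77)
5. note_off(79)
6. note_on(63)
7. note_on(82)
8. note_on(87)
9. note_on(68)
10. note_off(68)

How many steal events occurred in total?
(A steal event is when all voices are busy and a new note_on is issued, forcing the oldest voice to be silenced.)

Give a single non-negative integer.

Op 1: note_on(75): voice 0 is free -> assigned | voices=[75 -]
Op 2: note_on(69): voice 1 is free -> assigned | voices=[75 69]
Op 3: note_on(79): all voices busy, STEAL voice 0 (pitch 75, oldest) -> assign | voices=[79 69]
Op 4: note_on(77): all voices busy, STEAL voice 1 (pitch 69, oldest) -> assign | voices=[79 77]
Op 5: note_off(79): free voice 0 | voices=[- 77]
Op 6: note_on(63): voice 0 is free -> assigned | voices=[63 77]
Op 7: note_on(82): all voices busy, STEAL voice 1 (pitch 77, oldest) -> assign | voices=[63 82]
Op 8: note_on(87): all voices busy, STEAL voice 0 (pitch 63, oldest) -> assign | voices=[87 82]
Op 9: note_on(68): all voices busy, STEAL voice 1 (pitch 82, oldest) -> assign | voices=[87 68]
Op 10: note_off(68): free voice 1 | voices=[87 -]

Answer: 5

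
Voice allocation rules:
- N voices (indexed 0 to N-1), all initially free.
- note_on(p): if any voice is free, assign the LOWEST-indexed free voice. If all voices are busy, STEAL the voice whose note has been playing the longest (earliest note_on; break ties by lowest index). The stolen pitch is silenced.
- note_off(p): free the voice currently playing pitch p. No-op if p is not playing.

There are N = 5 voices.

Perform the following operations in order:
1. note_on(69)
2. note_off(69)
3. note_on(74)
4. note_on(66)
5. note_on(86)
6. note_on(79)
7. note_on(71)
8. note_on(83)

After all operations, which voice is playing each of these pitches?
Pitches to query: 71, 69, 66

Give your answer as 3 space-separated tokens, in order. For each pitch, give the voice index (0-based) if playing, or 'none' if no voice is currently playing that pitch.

Op 1: note_on(69): voice 0 is free -> assigned | voices=[69 - - - -]
Op 2: note_off(69): free voice 0 | voices=[- - - - -]
Op 3: note_on(74): voice 0 is free -> assigned | voices=[74 - - - -]
Op 4: note_on(66): voice 1 is free -> assigned | voices=[74 66 - - -]
Op 5: note_on(86): voice 2 is free -> assigned | voices=[74 66 86 - -]
Op 6: note_on(79): voice 3 is free -> assigned | voices=[74 66 86 79 -]
Op 7: note_on(71): voice 4 is free -> assigned | voices=[74 66 86 79 71]
Op 8: note_on(83): all voices busy, STEAL voice 0 (pitch 74, oldest) -> assign | voices=[83 66 86 79 71]

Answer: 4 none 1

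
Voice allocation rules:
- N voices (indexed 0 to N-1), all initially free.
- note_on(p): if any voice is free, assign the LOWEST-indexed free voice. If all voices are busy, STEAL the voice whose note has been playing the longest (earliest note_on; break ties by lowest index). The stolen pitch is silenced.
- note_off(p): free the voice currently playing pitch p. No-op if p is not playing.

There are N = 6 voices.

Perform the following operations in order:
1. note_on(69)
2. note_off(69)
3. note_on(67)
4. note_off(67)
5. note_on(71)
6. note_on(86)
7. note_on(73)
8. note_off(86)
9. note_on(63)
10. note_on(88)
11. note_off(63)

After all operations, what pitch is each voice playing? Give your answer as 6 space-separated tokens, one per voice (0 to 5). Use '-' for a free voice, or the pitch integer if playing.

Answer: 71 - 73 88 - -

Derivation:
Op 1: note_on(69): voice 0 is free -> assigned | voices=[69 - - - - -]
Op 2: note_off(69): free voice 0 | voices=[- - - - - -]
Op 3: note_on(67): voice 0 is free -> assigned | voices=[67 - - - - -]
Op 4: note_off(67): free voice 0 | voices=[- - - - - -]
Op 5: note_on(71): voice 0 is free -> assigned | voices=[71 - - - - -]
Op 6: note_on(86): voice 1 is free -> assigned | voices=[71 86 - - - -]
Op 7: note_on(73): voice 2 is free -> assigned | voices=[71 86 73 - - -]
Op 8: note_off(86): free voice 1 | voices=[71 - 73 - - -]
Op 9: note_on(63): voice 1 is free -> assigned | voices=[71 63 73 - - -]
Op 10: note_on(88): voice 3 is free -> assigned | voices=[71 63 73 88 - -]
Op 11: note_off(63): free voice 1 | voices=[71 - 73 88 - -]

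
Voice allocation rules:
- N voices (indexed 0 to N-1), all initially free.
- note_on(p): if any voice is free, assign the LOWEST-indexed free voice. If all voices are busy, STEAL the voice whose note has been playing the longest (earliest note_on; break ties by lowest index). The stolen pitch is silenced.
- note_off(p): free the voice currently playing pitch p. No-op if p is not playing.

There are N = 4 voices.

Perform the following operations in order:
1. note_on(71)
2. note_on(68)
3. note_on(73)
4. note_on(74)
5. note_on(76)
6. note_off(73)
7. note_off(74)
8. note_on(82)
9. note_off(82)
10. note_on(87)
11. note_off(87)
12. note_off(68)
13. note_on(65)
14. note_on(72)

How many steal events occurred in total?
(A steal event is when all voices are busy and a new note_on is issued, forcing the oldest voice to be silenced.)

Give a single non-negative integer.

Answer: 1

Derivation:
Op 1: note_on(71): voice 0 is free -> assigned | voices=[71 - - -]
Op 2: note_on(68): voice 1 is free -> assigned | voices=[71 68 - -]
Op 3: note_on(73): voice 2 is free -> assigned | voices=[71 68 73 -]
Op 4: note_on(74): voice 3 is free -> assigned | voices=[71 68 73 74]
Op 5: note_on(76): all voices busy, STEAL voice 0 (pitch 71, oldest) -> assign | voices=[76 68 73 74]
Op 6: note_off(73): free voice 2 | voices=[76 68 - 74]
Op 7: note_off(74): free voice 3 | voices=[76 68 - -]
Op 8: note_on(82): voice 2 is free -> assigned | voices=[76 68 82 -]
Op 9: note_off(82): free voice 2 | voices=[76 68 - -]
Op 10: note_on(87): voice 2 is free -> assigned | voices=[76 68 87 -]
Op 11: note_off(87): free voice 2 | voices=[76 68 - -]
Op 12: note_off(68): free voice 1 | voices=[76 - - -]
Op 13: note_on(65): voice 1 is free -> assigned | voices=[76 65 - -]
Op 14: note_on(72): voice 2 is free -> assigned | voices=[76 65 72 -]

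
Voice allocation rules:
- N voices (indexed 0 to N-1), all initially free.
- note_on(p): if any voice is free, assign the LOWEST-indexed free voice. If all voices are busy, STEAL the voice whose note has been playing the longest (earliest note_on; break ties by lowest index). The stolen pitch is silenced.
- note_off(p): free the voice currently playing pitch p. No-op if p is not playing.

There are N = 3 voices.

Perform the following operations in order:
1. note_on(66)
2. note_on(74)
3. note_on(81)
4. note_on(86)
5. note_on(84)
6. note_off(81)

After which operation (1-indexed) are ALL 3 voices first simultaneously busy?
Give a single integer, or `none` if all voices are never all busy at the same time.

Answer: 3

Derivation:
Op 1: note_on(66): voice 0 is free -> assigned | voices=[66 - -]
Op 2: note_on(74): voice 1 is free -> assigned | voices=[66 74 -]
Op 3: note_on(81): voice 2 is free -> assigned | voices=[66 74 81]
Op 4: note_on(86): all voices busy, STEAL voice 0 (pitch 66, oldest) -> assign | voices=[86 74 81]
Op 5: note_on(84): all voices busy, STEAL voice 1 (pitch 74, oldest) -> assign | voices=[86 84 81]
Op 6: note_off(81): free voice 2 | voices=[86 84 -]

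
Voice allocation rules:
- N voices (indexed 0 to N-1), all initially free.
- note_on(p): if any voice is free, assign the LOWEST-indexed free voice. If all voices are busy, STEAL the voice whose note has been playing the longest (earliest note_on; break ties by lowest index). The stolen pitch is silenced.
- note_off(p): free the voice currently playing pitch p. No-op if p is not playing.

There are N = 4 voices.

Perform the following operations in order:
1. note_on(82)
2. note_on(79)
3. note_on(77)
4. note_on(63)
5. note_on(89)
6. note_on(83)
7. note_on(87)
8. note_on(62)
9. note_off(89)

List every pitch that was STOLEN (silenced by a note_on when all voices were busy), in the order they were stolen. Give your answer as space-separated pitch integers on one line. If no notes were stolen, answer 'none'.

Op 1: note_on(82): voice 0 is free -> assigned | voices=[82 - - -]
Op 2: note_on(79): voice 1 is free -> assigned | voices=[82 79 - -]
Op 3: note_on(77): voice 2 is free -> assigned | voices=[82 79 77 -]
Op 4: note_on(63): voice 3 is free -> assigned | voices=[82 79 77 63]
Op 5: note_on(89): all voices busy, STEAL voice 0 (pitch 82, oldest) -> assign | voices=[89 79 77 63]
Op 6: note_on(83): all voices busy, STEAL voice 1 (pitch 79, oldest) -> assign | voices=[89 83 77 63]
Op 7: note_on(87): all voices busy, STEAL voice 2 (pitch 77, oldest) -> assign | voices=[89 83 87 63]
Op 8: note_on(62): all voices busy, STEAL voice 3 (pitch 63, oldest) -> assign | voices=[89 83 87 62]
Op 9: note_off(89): free voice 0 | voices=[- 83 87 62]

Answer: 82 79 77 63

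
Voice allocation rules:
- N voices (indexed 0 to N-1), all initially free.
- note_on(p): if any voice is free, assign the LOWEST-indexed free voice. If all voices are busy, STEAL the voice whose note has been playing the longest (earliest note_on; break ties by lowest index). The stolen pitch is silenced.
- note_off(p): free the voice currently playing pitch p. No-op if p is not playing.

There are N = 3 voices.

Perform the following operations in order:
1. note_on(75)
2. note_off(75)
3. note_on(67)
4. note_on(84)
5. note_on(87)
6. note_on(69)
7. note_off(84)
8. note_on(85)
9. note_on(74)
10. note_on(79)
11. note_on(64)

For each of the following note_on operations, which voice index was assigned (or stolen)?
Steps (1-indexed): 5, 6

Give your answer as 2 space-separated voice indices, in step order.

Op 1: note_on(75): voice 0 is free -> assigned | voices=[75 - -]
Op 2: note_off(75): free voice 0 | voices=[- - -]
Op 3: note_on(67): voice 0 is free -> assigned | voices=[67 - -]
Op 4: note_on(84): voice 1 is free -> assigned | voices=[67 84 -]
Op 5: note_on(87): voice 2 is free -> assigned | voices=[67 84 87]
Op 6: note_on(69): all voices busy, STEAL voice 0 (pitch 67, oldest) -> assign | voices=[69 84 87]
Op 7: note_off(84): free voice 1 | voices=[69 - 87]
Op 8: note_on(85): voice 1 is free -> assigned | voices=[69 85 87]
Op 9: note_on(74): all voices busy, STEAL voice 2 (pitch 87, oldest) -> assign | voices=[69 85 74]
Op 10: note_on(79): all voices busy, STEAL voice 0 (pitch 69, oldest) -> assign | voices=[79 85 74]
Op 11: note_on(64): all voices busy, STEAL voice 1 (pitch 85, oldest) -> assign | voices=[79 64 74]

Answer: 2 0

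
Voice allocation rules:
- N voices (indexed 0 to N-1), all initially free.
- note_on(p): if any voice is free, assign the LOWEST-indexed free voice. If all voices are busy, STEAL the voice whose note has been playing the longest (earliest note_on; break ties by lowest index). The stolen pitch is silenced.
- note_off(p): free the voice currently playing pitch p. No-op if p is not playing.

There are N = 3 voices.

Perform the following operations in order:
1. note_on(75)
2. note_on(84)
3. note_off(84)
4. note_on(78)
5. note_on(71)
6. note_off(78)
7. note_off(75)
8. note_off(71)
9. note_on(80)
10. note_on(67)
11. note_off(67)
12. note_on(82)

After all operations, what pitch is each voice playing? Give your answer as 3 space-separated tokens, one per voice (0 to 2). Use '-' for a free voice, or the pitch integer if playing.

Answer: 80 82 -

Derivation:
Op 1: note_on(75): voice 0 is free -> assigned | voices=[75 - -]
Op 2: note_on(84): voice 1 is free -> assigned | voices=[75 84 -]
Op 3: note_off(84): free voice 1 | voices=[75 - -]
Op 4: note_on(78): voice 1 is free -> assigned | voices=[75 78 -]
Op 5: note_on(71): voice 2 is free -> assigned | voices=[75 78 71]
Op 6: note_off(78): free voice 1 | voices=[75 - 71]
Op 7: note_off(75): free voice 0 | voices=[- - 71]
Op 8: note_off(71): free voice 2 | voices=[- - -]
Op 9: note_on(80): voice 0 is free -> assigned | voices=[80 - -]
Op 10: note_on(67): voice 1 is free -> assigned | voices=[80 67 -]
Op 11: note_off(67): free voice 1 | voices=[80 - -]
Op 12: note_on(82): voice 1 is free -> assigned | voices=[80 82 -]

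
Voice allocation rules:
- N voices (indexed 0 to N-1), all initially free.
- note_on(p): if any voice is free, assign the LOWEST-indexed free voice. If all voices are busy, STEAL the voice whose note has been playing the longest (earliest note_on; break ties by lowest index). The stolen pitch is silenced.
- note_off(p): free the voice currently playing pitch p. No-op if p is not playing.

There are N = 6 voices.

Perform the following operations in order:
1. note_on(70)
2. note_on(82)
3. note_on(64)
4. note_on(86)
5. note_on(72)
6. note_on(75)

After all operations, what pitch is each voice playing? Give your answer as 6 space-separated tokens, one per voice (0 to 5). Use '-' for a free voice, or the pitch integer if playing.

Op 1: note_on(70): voice 0 is free -> assigned | voices=[70 - - - - -]
Op 2: note_on(82): voice 1 is free -> assigned | voices=[70 82 - - - -]
Op 3: note_on(64): voice 2 is free -> assigned | voices=[70 82 64 - - -]
Op 4: note_on(86): voice 3 is free -> assigned | voices=[70 82 64 86 - -]
Op 5: note_on(72): voice 4 is free -> assigned | voices=[70 82 64 86 72 -]
Op 6: note_on(75): voice 5 is free -> assigned | voices=[70 82 64 86 72 75]

Answer: 70 82 64 86 72 75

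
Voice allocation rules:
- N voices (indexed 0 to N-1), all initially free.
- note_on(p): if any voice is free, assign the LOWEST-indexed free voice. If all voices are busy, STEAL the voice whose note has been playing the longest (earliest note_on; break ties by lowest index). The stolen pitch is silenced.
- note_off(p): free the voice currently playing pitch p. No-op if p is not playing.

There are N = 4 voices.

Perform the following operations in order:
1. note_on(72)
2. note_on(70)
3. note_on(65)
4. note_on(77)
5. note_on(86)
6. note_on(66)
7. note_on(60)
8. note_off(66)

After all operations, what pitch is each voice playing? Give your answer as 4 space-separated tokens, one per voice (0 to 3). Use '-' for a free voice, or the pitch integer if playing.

Op 1: note_on(72): voice 0 is free -> assigned | voices=[72 - - -]
Op 2: note_on(70): voice 1 is free -> assigned | voices=[72 70 - -]
Op 3: note_on(65): voice 2 is free -> assigned | voices=[72 70 65 -]
Op 4: note_on(77): voice 3 is free -> assigned | voices=[72 70 65 77]
Op 5: note_on(86): all voices busy, STEAL voice 0 (pitch 72, oldest) -> assign | voices=[86 70 65 77]
Op 6: note_on(66): all voices busy, STEAL voice 1 (pitch 70, oldest) -> assign | voices=[86 66 65 77]
Op 7: note_on(60): all voices busy, STEAL voice 2 (pitch 65, oldest) -> assign | voices=[86 66 60 77]
Op 8: note_off(66): free voice 1 | voices=[86 - 60 77]

Answer: 86 - 60 77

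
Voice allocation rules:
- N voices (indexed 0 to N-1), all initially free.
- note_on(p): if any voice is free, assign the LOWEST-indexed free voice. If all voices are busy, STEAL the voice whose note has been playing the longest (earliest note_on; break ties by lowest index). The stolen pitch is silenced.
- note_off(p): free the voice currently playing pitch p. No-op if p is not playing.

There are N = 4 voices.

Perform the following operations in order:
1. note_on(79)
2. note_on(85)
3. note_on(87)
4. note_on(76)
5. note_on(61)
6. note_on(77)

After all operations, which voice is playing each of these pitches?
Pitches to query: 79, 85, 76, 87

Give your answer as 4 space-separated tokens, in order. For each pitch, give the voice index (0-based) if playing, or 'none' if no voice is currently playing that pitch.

Answer: none none 3 2

Derivation:
Op 1: note_on(79): voice 0 is free -> assigned | voices=[79 - - -]
Op 2: note_on(85): voice 1 is free -> assigned | voices=[79 85 - -]
Op 3: note_on(87): voice 2 is free -> assigned | voices=[79 85 87 -]
Op 4: note_on(76): voice 3 is free -> assigned | voices=[79 85 87 76]
Op 5: note_on(61): all voices busy, STEAL voice 0 (pitch 79, oldest) -> assign | voices=[61 85 87 76]
Op 6: note_on(77): all voices busy, STEAL voice 1 (pitch 85, oldest) -> assign | voices=[61 77 87 76]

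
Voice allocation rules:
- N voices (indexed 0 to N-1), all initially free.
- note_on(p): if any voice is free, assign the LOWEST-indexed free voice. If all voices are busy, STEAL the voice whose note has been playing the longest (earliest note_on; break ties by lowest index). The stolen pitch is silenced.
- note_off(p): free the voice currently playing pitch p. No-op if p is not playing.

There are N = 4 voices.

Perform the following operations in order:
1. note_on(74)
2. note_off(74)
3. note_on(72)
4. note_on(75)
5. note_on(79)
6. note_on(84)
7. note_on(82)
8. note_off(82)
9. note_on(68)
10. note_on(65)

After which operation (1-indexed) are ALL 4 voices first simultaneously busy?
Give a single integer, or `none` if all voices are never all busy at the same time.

Op 1: note_on(74): voice 0 is free -> assigned | voices=[74 - - -]
Op 2: note_off(74): free voice 0 | voices=[- - - -]
Op 3: note_on(72): voice 0 is free -> assigned | voices=[72 - - -]
Op 4: note_on(75): voice 1 is free -> assigned | voices=[72 75 - -]
Op 5: note_on(79): voice 2 is free -> assigned | voices=[72 75 79 -]
Op 6: note_on(84): voice 3 is free -> assigned | voices=[72 75 79 84]
Op 7: note_on(82): all voices busy, STEAL voice 0 (pitch 72, oldest) -> assign | voices=[82 75 79 84]
Op 8: note_off(82): free voice 0 | voices=[- 75 79 84]
Op 9: note_on(68): voice 0 is free -> assigned | voices=[68 75 79 84]
Op 10: note_on(65): all voices busy, STEAL voice 1 (pitch 75, oldest) -> assign | voices=[68 65 79 84]

Answer: 6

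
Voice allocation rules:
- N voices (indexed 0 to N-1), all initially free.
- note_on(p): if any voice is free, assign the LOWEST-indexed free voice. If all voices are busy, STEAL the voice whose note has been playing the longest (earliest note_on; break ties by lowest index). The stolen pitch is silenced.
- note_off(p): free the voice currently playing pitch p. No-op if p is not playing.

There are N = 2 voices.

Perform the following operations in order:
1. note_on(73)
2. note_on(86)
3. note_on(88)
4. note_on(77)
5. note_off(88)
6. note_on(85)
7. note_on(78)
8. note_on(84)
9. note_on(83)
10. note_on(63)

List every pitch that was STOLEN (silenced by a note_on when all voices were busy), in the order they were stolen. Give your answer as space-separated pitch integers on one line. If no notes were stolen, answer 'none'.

Op 1: note_on(73): voice 0 is free -> assigned | voices=[73 -]
Op 2: note_on(86): voice 1 is free -> assigned | voices=[73 86]
Op 3: note_on(88): all voices busy, STEAL voice 0 (pitch 73, oldest) -> assign | voices=[88 86]
Op 4: note_on(77): all voices busy, STEAL voice 1 (pitch 86, oldest) -> assign | voices=[88 77]
Op 5: note_off(88): free voice 0 | voices=[- 77]
Op 6: note_on(85): voice 0 is free -> assigned | voices=[85 77]
Op 7: note_on(78): all voices busy, STEAL voice 1 (pitch 77, oldest) -> assign | voices=[85 78]
Op 8: note_on(84): all voices busy, STEAL voice 0 (pitch 85, oldest) -> assign | voices=[84 78]
Op 9: note_on(83): all voices busy, STEAL voice 1 (pitch 78, oldest) -> assign | voices=[84 83]
Op 10: note_on(63): all voices busy, STEAL voice 0 (pitch 84, oldest) -> assign | voices=[63 83]

Answer: 73 86 77 85 78 84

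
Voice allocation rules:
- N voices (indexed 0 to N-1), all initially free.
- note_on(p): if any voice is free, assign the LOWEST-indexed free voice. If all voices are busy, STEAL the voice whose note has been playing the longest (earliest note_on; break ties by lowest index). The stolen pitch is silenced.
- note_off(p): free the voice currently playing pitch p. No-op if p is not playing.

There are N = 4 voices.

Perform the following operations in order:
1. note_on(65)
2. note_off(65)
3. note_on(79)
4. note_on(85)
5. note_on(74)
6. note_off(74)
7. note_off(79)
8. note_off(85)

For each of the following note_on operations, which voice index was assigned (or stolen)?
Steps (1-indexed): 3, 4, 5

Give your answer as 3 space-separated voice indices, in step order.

Op 1: note_on(65): voice 0 is free -> assigned | voices=[65 - - -]
Op 2: note_off(65): free voice 0 | voices=[- - - -]
Op 3: note_on(79): voice 0 is free -> assigned | voices=[79 - - -]
Op 4: note_on(85): voice 1 is free -> assigned | voices=[79 85 - -]
Op 5: note_on(74): voice 2 is free -> assigned | voices=[79 85 74 -]
Op 6: note_off(74): free voice 2 | voices=[79 85 - -]
Op 7: note_off(79): free voice 0 | voices=[- 85 - -]
Op 8: note_off(85): free voice 1 | voices=[- - - -]

Answer: 0 1 2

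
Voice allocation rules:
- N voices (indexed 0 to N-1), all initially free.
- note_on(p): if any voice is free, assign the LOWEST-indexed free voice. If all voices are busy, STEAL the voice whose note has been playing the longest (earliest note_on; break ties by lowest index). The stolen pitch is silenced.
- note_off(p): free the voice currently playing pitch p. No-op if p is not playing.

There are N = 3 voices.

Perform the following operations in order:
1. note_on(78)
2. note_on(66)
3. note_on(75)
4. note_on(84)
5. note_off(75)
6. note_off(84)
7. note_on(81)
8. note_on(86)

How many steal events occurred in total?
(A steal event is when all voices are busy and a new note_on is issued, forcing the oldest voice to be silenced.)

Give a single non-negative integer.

Op 1: note_on(78): voice 0 is free -> assigned | voices=[78 - -]
Op 2: note_on(66): voice 1 is free -> assigned | voices=[78 66 -]
Op 3: note_on(75): voice 2 is free -> assigned | voices=[78 66 75]
Op 4: note_on(84): all voices busy, STEAL voice 0 (pitch 78, oldest) -> assign | voices=[84 66 75]
Op 5: note_off(75): free voice 2 | voices=[84 66 -]
Op 6: note_off(84): free voice 0 | voices=[- 66 -]
Op 7: note_on(81): voice 0 is free -> assigned | voices=[81 66 -]
Op 8: note_on(86): voice 2 is free -> assigned | voices=[81 66 86]

Answer: 1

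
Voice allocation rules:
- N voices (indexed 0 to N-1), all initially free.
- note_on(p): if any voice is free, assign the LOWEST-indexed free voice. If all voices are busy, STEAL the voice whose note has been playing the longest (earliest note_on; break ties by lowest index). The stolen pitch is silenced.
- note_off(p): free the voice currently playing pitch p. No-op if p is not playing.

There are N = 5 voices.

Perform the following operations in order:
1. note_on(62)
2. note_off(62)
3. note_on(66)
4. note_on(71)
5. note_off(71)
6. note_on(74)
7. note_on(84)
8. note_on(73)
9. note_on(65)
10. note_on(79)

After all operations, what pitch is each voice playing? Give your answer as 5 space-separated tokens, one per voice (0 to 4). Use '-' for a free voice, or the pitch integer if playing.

Answer: 79 74 84 73 65

Derivation:
Op 1: note_on(62): voice 0 is free -> assigned | voices=[62 - - - -]
Op 2: note_off(62): free voice 0 | voices=[- - - - -]
Op 3: note_on(66): voice 0 is free -> assigned | voices=[66 - - - -]
Op 4: note_on(71): voice 1 is free -> assigned | voices=[66 71 - - -]
Op 5: note_off(71): free voice 1 | voices=[66 - - - -]
Op 6: note_on(74): voice 1 is free -> assigned | voices=[66 74 - - -]
Op 7: note_on(84): voice 2 is free -> assigned | voices=[66 74 84 - -]
Op 8: note_on(73): voice 3 is free -> assigned | voices=[66 74 84 73 -]
Op 9: note_on(65): voice 4 is free -> assigned | voices=[66 74 84 73 65]
Op 10: note_on(79): all voices busy, STEAL voice 0 (pitch 66, oldest) -> assign | voices=[79 74 84 73 65]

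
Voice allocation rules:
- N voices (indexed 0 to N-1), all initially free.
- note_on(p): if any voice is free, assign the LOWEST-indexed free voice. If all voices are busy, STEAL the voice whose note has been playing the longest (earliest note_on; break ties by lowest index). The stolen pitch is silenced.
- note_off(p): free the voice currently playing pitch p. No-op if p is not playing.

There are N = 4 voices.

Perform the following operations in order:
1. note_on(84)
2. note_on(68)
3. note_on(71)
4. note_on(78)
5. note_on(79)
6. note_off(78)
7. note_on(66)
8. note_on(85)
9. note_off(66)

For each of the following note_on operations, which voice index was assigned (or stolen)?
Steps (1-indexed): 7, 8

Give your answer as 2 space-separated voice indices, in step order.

Answer: 3 1

Derivation:
Op 1: note_on(84): voice 0 is free -> assigned | voices=[84 - - -]
Op 2: note_on(68): voice 1 is free -> assigned | voices=[84 68 - -]
Op 3: note_on(71): voice 2 is free -> assigned | voices=[84 68 71 -]
Op 4: note_on(78): voice 3 is free -> assigned | voices=[84 68 71 78]
Op 5: note_on(79): all voices busy, STEAL voice 0 (pitch 84, oldest) -> assign | voices=[79 68 71 78]
Op 6: note_off(78): free voice 3 | voices=[79 68 71 -]
Op 7: note_on(66): voice 3 is free -> assigned | voices=[79 68 71 66]
Op 8: note_on(85): all voices busy, STEAL voice 1 (pitch 68, oldest) -> assign | voices=[79 85 71 66]
Op 9: note_off(66): free voice 3 | voices=[79 85 71 -]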